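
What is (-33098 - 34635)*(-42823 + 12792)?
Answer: 2034089723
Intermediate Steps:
(-33098 - 34635)*(-42823 + 12792) = -67733*(-30031) = 2034089723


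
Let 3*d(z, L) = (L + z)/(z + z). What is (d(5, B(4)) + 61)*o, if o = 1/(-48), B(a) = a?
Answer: -613/480 ≈ -1.2771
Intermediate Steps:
d(z, L) = (L + z)/(6*z) (d(z, L) = ((L + z)/(z + z))/3 = ((L + z)/((2*z)))/3 = ((L + z)*(1/(2*z)))/3 = ((L + z)/(2*z))/3 = (L + z)/(6*z))
o = -1/48 ≈ -0.020833
(d(5, B(4)) + 61)*o = ((1/6)*(4 + 5)/5 + 61)*(-1/48) = ((1/6)*(1/5)*9 + 61)*(-1/48) = (3/10 + 61)*(-1/48) = (613/10)*(-1/48) = -613/480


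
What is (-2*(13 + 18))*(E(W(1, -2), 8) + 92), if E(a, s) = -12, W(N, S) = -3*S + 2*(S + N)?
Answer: -4960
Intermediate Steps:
W(N, S) = -S + 2*N (W(N, S) = -3*S + 2*(N + S) = -3*S + (2*N + 2*S) = -S + 2*N)
(-2*(13 + 18))*(E(W(1, -2), 8) + 92) = (-2*(13 + 18))*(-12 + 92) = -2*31*80 = -62*80 = -4960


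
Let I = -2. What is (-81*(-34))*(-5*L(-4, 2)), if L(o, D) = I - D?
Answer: 55080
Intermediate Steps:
L(o, D) = -2 - D
(-81*(-34))*(-5*L(-4, 2)) = (-81*(-34))*(-5*(-2 - 1*2)) = 2754*(-5*(-2 - 2)) = 2754*(-5*(-4)) = 2754*20 = 55080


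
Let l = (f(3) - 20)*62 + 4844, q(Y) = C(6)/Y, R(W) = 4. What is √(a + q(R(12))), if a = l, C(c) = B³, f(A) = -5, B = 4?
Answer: √3310 ≈ 57.533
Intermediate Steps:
C(c) = 64 (C(c) = 4³ = 64)
q(Y) = 64/Y
l = 3294 (l = (-5 - 20)*62 + 4844 = -25*62 + 4844 = -1550 + 4844 = 3294)
a = 3294
√(a + q(R(12))) = √(3294 + 64/4) = √(3294 + 64*(¼)) = √(3294 + 16) = √3310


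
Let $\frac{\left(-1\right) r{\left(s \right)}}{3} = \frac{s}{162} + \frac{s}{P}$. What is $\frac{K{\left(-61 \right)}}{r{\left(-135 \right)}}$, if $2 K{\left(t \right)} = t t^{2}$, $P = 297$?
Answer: $- \frac{2496791}{85} \approx -29374.0$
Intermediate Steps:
$r{\left(s \right)} = - \frac{17 s}{594}$ ($r{\left(s \right)} = - 3 \left(\frac{s}{162} + \frac{s}{297}\right) = - 3 \frac{17 s}{1782} = - \frac{17 s}{594}$)
$K{\left(t \right)} = \frac{t^{3}}{2}$ ($K{\left(t \right)} = \frac{t t^{2}}{2} = \frac{t^{3}}{2}$)
$\frac{K{\left(-61 \right)}}{r{\left(-135 \right)}} = \frac{\frac{1}{2} \left(-61\right)^{3}}{\left(- \frac{17}{594}\right) \left(-135\right)} = \frac{\frac{1}{2} \left(-226981\right)}{\frac{85}{22}} = \left(- \frac{226981}{2}\right) \frac{22}{85} = - \frac{2496791}{85}$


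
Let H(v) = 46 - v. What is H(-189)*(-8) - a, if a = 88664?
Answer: -90544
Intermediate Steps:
H(-189)*(-8) - a = (46 - 1*(-189))*(-8) - 1*88664 = (46 + 189)*(-8) - 88664 = 235*(-8) - 88664 = -1880 - 88664 = -90544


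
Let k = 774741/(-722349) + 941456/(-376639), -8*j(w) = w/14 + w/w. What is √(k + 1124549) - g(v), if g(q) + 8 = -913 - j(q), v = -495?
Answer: 103633/112 + 2*√2312167174937592889642750371/90688268337 ≈ 1985.7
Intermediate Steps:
j(w) = -⅛ - w/112 (j(w) = -(w/14 + w/w)/8 = -(w*(1/14) + 1)/8 = -(w/14 + 1)/8 = -(1 + w/14)/8 = -⅛ - w/112)
g(q) = -7367/8 + q/112 (g(q) = -8 + (-913 - (-⅛ - q/112)) = -8 + (-913 + (⅛ + q/112)) = -8 + (-7303/8 + q/112) = -7367/8 + q/112)
k = -323952491881/90688268337 (k = 774741*(-1/722349) + 941456*(-1/376639) = -258247/240783 - 941456/376639 = -323952491881/90688268337 ≈ -3.5722)
√(k + 1124549) - g(v) = √(-323952491881/90688268337 + 1124549) - (-7367/8 + (1/112)*(-495)) = √(101983077517613132/90688268337) - (-7367/8 - 495/112) = 2*√2312167174937592889642750371/90688268337 - 1*(-103633/112) = 2*√2312167174937592889642750371/90688268337 + 103633/112 = 103633/112 + 2*√2312167174937592889642750371/90688268337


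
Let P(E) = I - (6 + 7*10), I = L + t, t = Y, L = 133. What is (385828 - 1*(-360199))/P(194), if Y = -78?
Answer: -746027/21 ≈ -35525.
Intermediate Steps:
t = -78
I = 55 (I = 133 - 78 = 55)
P(E) = -21 (P(E) = 55 - (6 + 7*10) = 55 - (6 + 70) = 55 - 1*76 = 55 - 76 = -21)
(385828 - 1*(-360199))/P(194) = (385828 - 1*(-360199))/(-21) = (385828 + 360199)*(-1/21) = 746027*(-1/21) = -746027/21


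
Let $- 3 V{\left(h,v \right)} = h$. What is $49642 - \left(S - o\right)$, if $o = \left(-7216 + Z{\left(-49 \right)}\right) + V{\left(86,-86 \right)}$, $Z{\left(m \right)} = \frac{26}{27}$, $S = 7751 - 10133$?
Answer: $\frac{1209068}{27} \approx 44780.0$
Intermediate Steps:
$V{\left(h,v \right)} = - \frac{h}{3}$
$S = -2382$ ($S = 7751 - 10133 = -2382$)
$Z{\left(m \right)} = \frac{26}{27}$ ($Z{\left(m \right)} = 26 \cdot \frac{1}{27} = \frac{26}{27}$)
$o = - \frac{195580}{27}$ ($o = \left(-7216 + \frac{26}{27}\right) - \frac{86}{3} = - \frac{194806}{27} - \frac{86}{3} = - \frac{195580}{27} \approx -7243.7$)
$49642 - \left(S - o\right) = 49642 - \frac{131266}{27} = \frac{1209068}{27}$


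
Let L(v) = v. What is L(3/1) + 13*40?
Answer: 523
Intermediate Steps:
L(3/1) + 13*40 = 3/1 + 13*40 = 3*1 + 520 = 3 + 520 = 523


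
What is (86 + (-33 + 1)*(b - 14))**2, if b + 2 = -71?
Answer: 8236900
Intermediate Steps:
b = -73 (b = -2 - 71 = -73)
(86 + (-33 + 1)*(b - 14))**2 = (86 + (-33 + 1)*(-73 - 14))**2 = (86 - 32*(-87))**2 = (86 + 2784)**2 = 2870**2 = 8236900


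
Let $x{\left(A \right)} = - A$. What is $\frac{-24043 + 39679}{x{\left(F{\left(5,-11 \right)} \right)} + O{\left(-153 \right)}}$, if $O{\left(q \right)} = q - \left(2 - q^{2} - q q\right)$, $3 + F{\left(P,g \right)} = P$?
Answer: $\frac{15636}{46661} \approx 0.3351$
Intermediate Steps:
$F{\left(P,g \right)} = -3 + P$
$O{\left(q \right)} = -2 + q + 2 q^{2}$ ($O{\left(q \right)} = q + \left(\left(q^{2} + q^{2}\right) - 2\right) = q + \left(2 q^{2} - 2\right) = q + \left(-2 + 2 q^{2}\right) = -2 + q + 2 q^{2}$)
$\frac{-24043 + 39679}{x{\left(F{\left(5,-11 \right)} \right)} + O{\left(-153 \right)}} = \frac{-24043 + 39679}{- (-3 + 5) - \left(155 - 46818\right)} = \frac{15636}{\left(-1\right) 2 - -46663} = \frac{15636}{-2 - -46663} = \frac{15636}{-2 + 46663} = \frac{15636}{46661}$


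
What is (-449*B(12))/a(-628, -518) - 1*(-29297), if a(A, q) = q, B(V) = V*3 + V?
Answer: 7598699/259 ≈ 29339.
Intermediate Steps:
B(V) = 4*V (B(V) = 3*V + V = 4*V)
(-449*B(12))/a(-628, -518) - 1*(-29297) = -1796*12/(-518) - 1*(-29297) = -449*48*(-1/518) + 29297 = -21552*(-1/518) + 29297 = 10776/259 + 29297 = 7598699/259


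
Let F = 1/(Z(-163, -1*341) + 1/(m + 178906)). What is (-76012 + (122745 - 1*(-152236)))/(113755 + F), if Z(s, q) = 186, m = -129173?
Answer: 613510233497/350757454226 ≈ 1.7491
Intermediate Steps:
F = 49733/9250339 (F = 1/(186 + 1/(-129173 + 178906)) = 1/(186 + 1/49733) = 1/(9250339/49733) = 49733/9250339 ≈ 0.0053763)
(-76012 + (122745 - 1*(-152236)))/(113755 + F) = (-76012 + (122745 - 1*(-152236)))/(113755 + 49733/9250339) = (-76012 + (122745 + 152236))/(1052272362678/9250339) = (-76012 + 274981)*(9250339/1052272362678) = 198969*(9250339/1052272362678) = 613510233497/350757454226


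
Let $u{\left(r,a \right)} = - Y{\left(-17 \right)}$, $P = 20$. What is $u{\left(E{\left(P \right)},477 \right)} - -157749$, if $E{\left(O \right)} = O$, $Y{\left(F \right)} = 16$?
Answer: $157733$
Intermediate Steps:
$u{\left(r,a \right)} = -16$ ($u{\left(r,a \right)} = \left(-1\right) 16 = -16$)
$u{\left(E{\left(P \right)},477 \right)} - -157749 = -16 - -157749 = -16 + 157749 = 157733$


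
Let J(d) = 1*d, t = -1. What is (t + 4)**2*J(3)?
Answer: 27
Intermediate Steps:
J(d) = d
(t + 4)**2*J(3) = (-1 + 4)**2*3 = 3**2*3 = 9*3 = 27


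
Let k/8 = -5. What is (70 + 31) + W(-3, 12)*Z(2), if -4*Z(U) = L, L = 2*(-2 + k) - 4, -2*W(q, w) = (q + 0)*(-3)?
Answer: 2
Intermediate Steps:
k = -40 (k = 8*(-5) = -40)
W(q, w) = 3*q/2 (W(q, w) = -(q + 0)*(-3)/2 = -q*(-3)/2 = -(-3)*q/2 = 3*q/2)
L = -88 (L = 2*(-2 - 40) - 4 = 2*(-42) - 4 = -84 - 4 = -88)
Z(U) = 22 (Z(U) = -¼*(-88) = 22)
(70 + 31) + W(-3, 12)*Z(2) = (70 + 31) + ((3/2)*(-3))*22 = 101 - 9/2*22 = 101 - 99 = 2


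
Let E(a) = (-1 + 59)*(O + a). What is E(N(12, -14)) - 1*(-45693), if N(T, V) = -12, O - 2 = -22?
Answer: 43837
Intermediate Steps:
O = -20 (O = 2 - 22 = -20)
E(a) = -1160 + 58*a (E(a) = (-1 + 59)*(-20 + a) = 58*(-20 + a) = -1160 + 58*a)
E(N(12, -14)) - 1*(-45693) = (-1160 + 58*(-12)) - 1*(-45693) = (-1160 - 696) + 45693 = -1856 + 45693 = 43837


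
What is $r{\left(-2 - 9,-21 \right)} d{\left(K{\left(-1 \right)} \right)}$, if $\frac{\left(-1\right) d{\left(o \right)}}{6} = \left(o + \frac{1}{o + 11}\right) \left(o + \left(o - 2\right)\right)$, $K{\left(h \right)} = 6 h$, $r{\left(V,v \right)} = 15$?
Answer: $-7308$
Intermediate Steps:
$d{\left(o \right)} = - 6 \left(-2 + 2 o\right) \left(o + \frac{1}{11 + o}\right)$ ($d{\left(o \right)} = - 6 \left(o + \frac{1}{o + 11}\right) \left(o + \left(o - 2\right)\right) = - 6 \left(o + \frac{1}{11 + o}\right) \left(o + \left(o - 2\right)\right) = - 6 \left(o + \frac{1}{11 + o}\right) \left(o + \left(-2 + o\right)\right) = - 6 \left(o + \frac{1}{11 + o}\right) \left(-2 + 2 o\right) = - 6 \left(-2 + 2 o\right) \left(o + \frac{1}{11 + o}\right)$)
$r{\left(-2 - 9,-21 \right)} d{\left(K{\left(-1 \right)} \right)} = 15 \frac{12 \left(1 - \left(6 \left(-1\right)\right)^{3} - 10 \left(6 \left(-1\right)\right)^{2} + 10 \cdot 6 \left(-1\right)\right)}{11 + 6 \left(-1\right)} = 15 \frac{12 \left(1 - \left(-6\right)^{3} - 10 \left(-6\right)^{2} + 10 \left(-6\right)\right)}{11 - 6} = 15 \frac{12 \left(1 - -216 - 360 - 60\right)}{5} = 15 \cdot 12 \cdot \frac{1}{5} \left(1 + 216 - 360 - 60\right) = 15 \cdot 12 \cdot \frac{1}{5} \left(-203\right) = 15 \left(- \frac{2436}{5}\right) = -7308$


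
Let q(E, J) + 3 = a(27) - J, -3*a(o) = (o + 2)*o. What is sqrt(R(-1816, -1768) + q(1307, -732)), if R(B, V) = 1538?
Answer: sqrt(2006) ≈ 44.788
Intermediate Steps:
a(o) = -o*(2 + o)/3 (a(o) = -(o + 2)*o/3 = -(2 + o)*o/3 = -o*(2 + o)/3)
q(E, J) = -264 - J (q(E, J) = -3 + (-1/3*27*(2 + 27) - J) = -3 + (-1/3*27*29 - J) = -3 + (-261 - J) = -264 - J)
sqrt(R(-1816, -1768) + q(1307, -732)) = sqrt(1538 + (-264 - 1*(-732))) = sqrt(1538 + (-264 + 732)) = sqrt(1538 + 468) = sqrt(2006)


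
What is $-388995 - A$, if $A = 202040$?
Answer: $-591035$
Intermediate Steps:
$-388995 - A = -388995 - 202040 = -591035$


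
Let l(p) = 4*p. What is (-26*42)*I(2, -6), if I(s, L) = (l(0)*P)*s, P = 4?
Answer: 0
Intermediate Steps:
I(s, L) = 0 (I(s, L) = ((4*0)*4)*s = (0*4)*s = 0*s = 0)
(-26*42)*I(2, -6) = -26*42*0 = -1092*0 = 0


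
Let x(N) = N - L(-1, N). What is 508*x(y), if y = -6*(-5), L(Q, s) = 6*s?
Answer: -76200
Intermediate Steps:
y = 30
x(N) = -5*N (x(N) = N - 6*N = -5*N)
508*x(y) = 508*(-5*30) = 508*(-150) = -76200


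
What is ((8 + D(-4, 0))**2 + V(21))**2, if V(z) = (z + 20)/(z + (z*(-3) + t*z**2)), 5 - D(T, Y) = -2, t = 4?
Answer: 89321401/1764 ≈ 50636.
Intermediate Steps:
D(T, Y) = 7 (D(T, Y) = 5 - 1*(-2) = 5 + 2 = 7)
V(z) = (20 + z)/(-2*z + 4*z**2) (V(z) = (z + 20)/(z + (z*(-3) + 4*z**2)) = (20 + z)/(z + (-3*z + 4*z**2)) = (20 + z)/(-2*z + 4*z**2))
((8 + D(-4, 0))**2 + V(21))**2 = ((8 + 7)**2 + (1/2)*(20 + 21)/(21*(-1 + 2*21)))**2 = (15**2 + (1/2)*(1/21)*41/(-1 + 42))**2 = (225 + (1/2)*(1/21)*41/41)**2 = (225 + (1/2)*(1/21)*(1/41)*41)**2 = (225 + 1/42)**2 = (9451/42)**2 = 89321401/1764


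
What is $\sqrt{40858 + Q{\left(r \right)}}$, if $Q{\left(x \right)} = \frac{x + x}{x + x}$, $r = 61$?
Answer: $\sqrt{40859} \approx 202.14$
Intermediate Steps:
$Q{\left(x \right)} = 1$ ($Q{\left(x \right)} = \frac{2 x}{2 x} = 2 x \frac{1}{2 x} = 1$)
$\sqrt{40858 + Q{\left(r \right)}} = \sqrt{40858 + 1} = \sqrt{40859}$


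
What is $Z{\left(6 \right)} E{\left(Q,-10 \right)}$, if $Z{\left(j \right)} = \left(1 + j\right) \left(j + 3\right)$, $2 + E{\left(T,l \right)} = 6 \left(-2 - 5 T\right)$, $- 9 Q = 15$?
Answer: $2268$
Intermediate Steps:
$Q = - \frac{5}{3}$ ($Q = \left(- \frac{1}{9}\right) 15 = - \frac{5}{3} \approx -1.6667$)
$E{\left(T,l \right)} = -14 - 30 T$ ($E{\left(T,l \right)} = -2 + 6 \left(-2 - 5 T\right) = -2 - \left(12 + 30 T\right) = -14 - 30 T$)
$Z{\left(j \right)} = \left(1 + j\right) \left(3 + j\right)$
$Z{\left(6 \right)} E{\left(Q,-10 \right)} = \left(3 + 6^{2} + 4 \cdot 6\right) \left(-14 - -50\right) = \left(3 + 36 + 24\right) \left(-14 + 50\right) = 63 \cdot 36 = 2268$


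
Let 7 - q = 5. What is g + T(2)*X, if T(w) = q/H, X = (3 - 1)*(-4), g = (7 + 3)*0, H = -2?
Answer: 8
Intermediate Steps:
q = 2 (q = 7 - 1*5 = 7 - 5 = 2)
g = 0 (g = 10*0 = 0)
X = -8 (X = 2*(-4) = -8)
T(w) = -1 (T(w) = 2/(-2) = 2*(-½) = -1)
g + T(2)*X = 0 - 1*(-8) = 0 + 8 = 8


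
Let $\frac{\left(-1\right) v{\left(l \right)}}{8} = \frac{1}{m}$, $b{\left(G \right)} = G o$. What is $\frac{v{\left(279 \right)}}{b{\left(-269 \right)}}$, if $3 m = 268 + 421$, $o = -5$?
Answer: $- \frac{24}{926705} \approx -2.5898 \cdot 10^{-5}$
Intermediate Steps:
$m = \frac{689}{3}$ ($m = \frac{268 + 421}{3} = \frac{1}{3} \cdot 689 = \frac{689}{3} \approx 229.67$)
$b{\left(G \right)} = - 5 G$ ($b{\left(G \right)} = G \left(-5\right) = - 5 G$)
$v{\left(l \right)} = - \frac{24}{689}$ ($v{\left(l \right)} = - \frac{8}{\frac{689}{3}} = \left(-8\right) \frac{3}{689} = - \frac{24}{689}$)
$\frac{v{\left(279 \right)}}{b{\left(-269 \right)}} = - \frac{24}{689 \left(\left(-5\right) \left(-269\right)\right)} = - \frac{24}{689 \cdot 1345} = \left(- \frac{24}{689}\right) \frac{1}{1345} = - \frac{24}{926705}$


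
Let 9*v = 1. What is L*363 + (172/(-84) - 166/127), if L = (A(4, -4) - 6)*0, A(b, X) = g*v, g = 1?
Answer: -8947/2667 ≈ -3.3547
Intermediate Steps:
v = ⅑ (v = (⅑)*1 = ⅑ ≈ 0.11111)
A(b, X) = ⅑ (A(b, X) = 1*(⅑) = ⅑)
L = 0 (L = (⅑ - 6)*0 = -53/9*0 = 0)
L*363 + (172/(-84) - 166/127) = 0*363 + (172/(-84) - 166/127) = 0 + (172*(-1/84) - 166*1/127) = 0 + (-43/21 - 166/127) = 0 - 8947/2667 = -8947/2667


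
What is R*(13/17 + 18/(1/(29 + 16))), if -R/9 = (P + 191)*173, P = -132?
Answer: -1266147729/17 ≈ -7.4479e+7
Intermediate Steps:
R = -91863 (R = -9*(-132 + 191)*173 = -531*173 = -9*10207 = -91863)
R*(13/17 + 18/(1/(29 + 16))) = -91863*(13/17 + 18/(1/(29 + 16))) = -91863*(13*(1/17) + 18/(1/45)) = -91863*(13/17 + 18/(1/45)) = -91863*(13/17 + 18*45) = -91863*(13/17 + 810) = -91863*13783/17 = -1266147729/17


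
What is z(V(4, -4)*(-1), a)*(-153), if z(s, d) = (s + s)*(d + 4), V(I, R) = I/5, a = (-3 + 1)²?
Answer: 9792/5 ≈ 1958.4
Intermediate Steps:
a = 4 (a = (-2)² = 4)
V(I, R) = I/5 (V(I, R) = I*(⅕) = I/5)
z(s, d) = 2*s*(4 + d) (z(s, d) = (2*s)*(4 + d) = 2*s*(4 + d))
z(V(4, -4)*(-1), a)*(-153) = (2*(((⅕)*4)*(-1))*(4 + 4))*(-153) = (2*((⅘)*(-1))*8)*(-153) = (2*(-⅘)*8)*(-153) = -64/5*(-153) = 9792/5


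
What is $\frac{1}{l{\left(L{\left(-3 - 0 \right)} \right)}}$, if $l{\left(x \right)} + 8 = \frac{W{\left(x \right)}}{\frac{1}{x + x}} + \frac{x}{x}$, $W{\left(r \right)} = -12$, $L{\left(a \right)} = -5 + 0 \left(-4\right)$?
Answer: $\frac{1}{113} \approx 0.0088496$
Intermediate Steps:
$L{\left(a \right)} = -5$ ($L{\left(a \right)} = -5 + 0 = -5$)
$l{\left(x \right)} = -7 - 24 x$ ($l{\left(x \right)} = -8 + \left(- \frac{12}{\frac{1}{x + x}} + \frac{x}{x}\right) = -8 + \left(- \frac{12}{\frac{1}{2 x}} + 1\right) = -8 + \left(- \frac{12}{\frac{1}{2} \frac{1}{x}} + 1\right) = -8 - \left(-1 + 12 \cdot 2 x\right) = -8 - \left(-1 + 24 x\right) = -7 - 24 x$)
$\frac{1}{l{\left(L{\left(-3 - 0 \right)} \right)}} = \frac{1}{-7 - -120} = \frac{1}{-7 + 120} = \frac{1}{113}$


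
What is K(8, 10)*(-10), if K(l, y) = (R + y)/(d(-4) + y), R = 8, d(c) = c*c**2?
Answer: 10/3 ≈ 3.3333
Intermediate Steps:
d(c) = c**3
K(l, y) = (8 + y)/(-64 + y) (K(l, y) = (8 + y)/((-4)**3 + y) = (8 + y)/(-64 + y))
K(8, 10)*(-10) = ((8 + 10)/(-64 + 10))*(-10) = (18/(-54))*(-10) = -1/54*18*(-10) = -1/3*(-10) = 10/3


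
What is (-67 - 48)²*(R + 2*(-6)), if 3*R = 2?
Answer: -449650/3 ≈ -1.4988e+5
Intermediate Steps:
R = ⅔ (R = (⅓)*2 = ⅔ ≈ 0.66667)
(-67 - 48)²*(R + 2*(-6)) = (-67 - 48)²*(⅔ + 2*(-6)) = (-115)²*(⅔ - 12) = 13225*(-34/3) = -449650/3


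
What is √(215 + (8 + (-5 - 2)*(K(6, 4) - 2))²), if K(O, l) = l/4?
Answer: 2*√110 ≈ 20.976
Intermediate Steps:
K(O, l) = l/4 (K(O, l) = l*(¼) = l/4)
√(215 + (8 + (-5 - 2)*(K(6, 4) - 2))²) = √(215 + (8 + (-5 - 2)*((¼)*4 - 2))²) = √(215 + (8 - 7*(1 - 2))²) = √(215 + (8 - 7*(-1))²) = √(215 + (8 + 7)²) = √(215 + 15²) = √(215 + 225) = √440 = 2*√110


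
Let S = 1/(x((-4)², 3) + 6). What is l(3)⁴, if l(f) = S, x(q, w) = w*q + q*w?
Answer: 1/108243216 ≈ 9.2384e-9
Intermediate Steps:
x(q, w) = 2*q*w (x(q, w) = q*w + q*w = 2*q*w)
S = 1/102 (S = 1/(2*(-4)²*3 + 6) = 1/(2*16*3 + 6) = 1/(96 + 6) = 1/102 ≈ 0.0098039)
l(f) = 1/102
l(3)⁴ = (1/102)⁴ = 1/108243216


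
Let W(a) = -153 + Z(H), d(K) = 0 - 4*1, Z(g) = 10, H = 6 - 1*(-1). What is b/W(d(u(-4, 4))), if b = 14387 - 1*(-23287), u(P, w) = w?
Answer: -2898/11 ≈ -263.45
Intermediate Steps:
H = 7 (H = 6 + 1 = 7)
b = 37674 (b = 14387 + 23287 = 37674)
d(K) = -4 (d(K) = 0 - 4 = -4)
W(a) = -143 (W(a) = -153 + 10 = -143)
b/W(d(u(-4, 4))) = 37674/(-143) = 37674*(-1/143) = -2898/11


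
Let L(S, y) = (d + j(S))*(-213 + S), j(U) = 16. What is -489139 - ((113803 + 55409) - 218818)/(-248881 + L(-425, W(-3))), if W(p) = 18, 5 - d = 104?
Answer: -95835586459/195927 ≈ -4.8914e+5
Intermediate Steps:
d = -99 (d = 5 - 1*104 = 5 - 104 = -99)
L(S, y) = 17679 - 83*S (L(S, y) = (-99 + 16)*(-213 + S) = -83*(-213 + S) = 17679 - 83*S)
-489139 - ((113803 + 55409) - 218818)/(-248881 + L(-425, W(-3))) = -489139 - ((113803 + 55409) - 218818)/(-248881 + (17679 - 83*(-425))) = -489139 - (169212 - 218818)/(-248881 + (17679 + 35275)) = -489139 - (-49606)/(-248881 + 52954) = -489139 - (-49606)/(-195927) = -489139 - (-49606)*(-1)/195927 = -489139 - 1*49606/195927 = -489139 - 49606/195927 = -95835586459/195927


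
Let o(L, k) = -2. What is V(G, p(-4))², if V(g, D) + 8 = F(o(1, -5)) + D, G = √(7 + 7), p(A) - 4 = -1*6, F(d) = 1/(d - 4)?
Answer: 3721/36 ≈ 103.36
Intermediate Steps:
F(d) = 1/(-4 + d)
p(A) = -2 (p(A) = 4 - 1*6 = 4 - 6 = -2)
G = √14 ≈ 3.7417
V(g, D) = -49/6 + D (V(g, D) = -8 + (1/(-4 - 2) + D) = -8 + (1/(-6) + D) = -8 + (-⅙ + D) = -49/6 + D)
V(G, p(-4))² = (-49/6 - 2)² = (-61/6)² = 3721/36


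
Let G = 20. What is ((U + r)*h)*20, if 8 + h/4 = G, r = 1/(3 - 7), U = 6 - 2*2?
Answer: 1680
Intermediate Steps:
U = 2 (U = 6 - 4 = 2)
r = -1/4 (r = 1/(-4) = -1/4 ≈ -0.25000)
h = 48 (h = -32 + 4*20 = -32 + 80 = 48)
((U + r)*h)*20 = ((2 - 1/4)*48)*20 = ((7/4)*48)*20 = 84*20 = 1680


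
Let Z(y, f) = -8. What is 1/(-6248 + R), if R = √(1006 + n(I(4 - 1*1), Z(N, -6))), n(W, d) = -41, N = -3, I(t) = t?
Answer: -6248/39036539 - √965/39036539 ≈ -0.00016085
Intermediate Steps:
R = √965 (R = √(1006 - 41) = √965 ≈ 31.064)
1/(-6248 + R) = 1/(-6248 + √965)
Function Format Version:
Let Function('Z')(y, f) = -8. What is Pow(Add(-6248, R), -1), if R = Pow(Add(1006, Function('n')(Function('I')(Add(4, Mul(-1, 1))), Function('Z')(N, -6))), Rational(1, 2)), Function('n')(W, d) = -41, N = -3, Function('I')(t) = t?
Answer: Add(Rational(-6248, 39036539), Mul(Rational(-1, 39036539), Pow(965, Rational(1, 2)))) ≈ -0.00016085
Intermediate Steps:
R = Pow(965, Rational(1, 2)) (R = Pow(Add(1006, -41), Rational(1, 2)) = Pow(965, Rational(1, 2)) ≈ 31.064)
Pow(Add(-6248, R), -1) = Pow(Add(-6248, Pow(965, Rational(1, 2))), -1)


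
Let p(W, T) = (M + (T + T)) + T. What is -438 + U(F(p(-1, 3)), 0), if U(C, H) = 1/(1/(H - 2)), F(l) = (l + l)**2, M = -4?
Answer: -440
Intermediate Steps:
p(W, T) = -4 + 3*T (p(W, T) = (-4 + (T + T)) + T = (-4 + 2*T) + T = -4 + 3*T)
F(l) = 4*l**2 (F(l) = (2*l)**2 = 4*l**2)
U(C, H) = -2 + H (U(C, H) = 1/(1/(-2 + H)) = -2 + H)
-438 + U(F(p(-1, 3)), 0) = -438 + (-2 + 0) = -438 - 2 = -440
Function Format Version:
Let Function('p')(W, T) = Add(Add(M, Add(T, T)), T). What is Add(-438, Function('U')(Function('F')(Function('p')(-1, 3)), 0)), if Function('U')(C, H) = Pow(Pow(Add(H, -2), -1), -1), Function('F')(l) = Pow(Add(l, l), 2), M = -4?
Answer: -440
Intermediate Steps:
Function('p')(W, T) = Add(-4, Mul(3, T)) (Function('p')(W, T) = Add(Add(-4, Add(T, T)), T) = Add(Add(-4, Mul(2, T)), T) = Add(-4, Mul(3, T)))
Function('F')(l) = Mul(4, Pow(l, 2)) (Function('F')(l) = Pow(Mul(2, l), 2) = Mul(4, Pow(l, 2)))
Function('U')(C, H) = Add(-2, H) (Function('U')(C, H) = Pow(Pow(Add(-2, H), -1), -1) = Add(-2, H))
Add(-438, Function('U')(Function('F')(Function('p')(-1, 3)), 0)) = Add(-438, Add(-2, 0)) = Add(-438, -2) = -440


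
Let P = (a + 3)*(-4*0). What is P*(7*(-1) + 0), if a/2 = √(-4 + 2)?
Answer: 0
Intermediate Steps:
a = 2*I*√2 (a = 2*√(-4 + 2) = 2*√(-2) = 2*(I*√2) = 2*I*√2 ≈ 2.8284*I)
P = 0 (P = (2*I*√2 + 3)*(-4*0) = (3 + 2*I*√2)*0 = 0)
P*(7*(-1) + 0) = 0*(7*(-1) + 0) = 0*(-7 + 0) = 0*(-7) = 0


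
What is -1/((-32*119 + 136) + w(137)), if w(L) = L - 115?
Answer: 1/3650 ≈ 0.00027397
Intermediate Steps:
w(L) = -115 + L
-1/((-32*119 + 136) + w(137)) = -1/((-32*119 + 136) + (-115 + 137)) = -1/((-3808 + 136) + 22) = -1/(-3672 + 22) = -1/(-3650) = -1*(-1/3650) = 1/3650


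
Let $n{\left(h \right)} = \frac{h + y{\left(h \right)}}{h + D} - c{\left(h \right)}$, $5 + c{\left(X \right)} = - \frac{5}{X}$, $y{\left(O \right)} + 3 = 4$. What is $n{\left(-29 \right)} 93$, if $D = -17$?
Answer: $\frac{337218}{667} \approx 505.57$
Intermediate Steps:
$y{\left(O \right)} = 1$ ($y{\left(O \right)} = -3 + 4 = 1$)
$c{\left(X \right)} = -5 - \frac{5}{X}$
$n{\left(h \right)} = 5 + \frac{5}{h} + \frac{1 + h}{-17 + h}$ ($n{\left(h \right)} = \frac{h + 1}{h - 17} - \left(-5 - \frac{5}{h}\right) = \frac{1 + h}{-17 + h} + \left(5 + \frac{5}{h}\right) = 5 + \frac{5}{h} + \frac{1 + h}{-17 + h}$)
$n{\left(-29 \right)} 93 = \frac{-85 - -2291 + 6 \left(-29\right)^{2}}{\left(-29\right) \left(-17 - 29\right)} 93 = - \frac{-85 + 2291 + 6 \cdot 841}{29 \left(-46\right)} 93 = \left(- \frac{1}{29}\right) \left(- \frac{1}{46}\right) \left(-85 + 2291 + 5046\right) 93 = \left(- \frac{1}{29}\right) \left(- \frac{1}{46}\right) 7252 \cdot 93 = \frac{3626}{667} \cdot 93 = \frac{337218}{667}$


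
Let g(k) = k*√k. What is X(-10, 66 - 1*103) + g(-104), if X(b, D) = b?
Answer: -10 - 208*I*√26 ≈ -10.0 - 1060.6*I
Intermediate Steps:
g(k) = k^(3/2)
X(-10, 66 - 1*103) + g(-104) = -10 + (-104)^(3/2) = -10 - 208*I*√26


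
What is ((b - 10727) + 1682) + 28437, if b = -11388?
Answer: 8004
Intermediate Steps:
((b - 10727) + 1682) + 28437 = ((-11388 - 10727) + 1682) + 28437 = (-22115 + 1682) + 28437 = -20433 + 28437 = 8004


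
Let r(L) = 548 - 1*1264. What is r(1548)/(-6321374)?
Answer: 358/3160687 ≈ 0.00011327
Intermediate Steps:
r(L) = -716 (r(L) = 548 - 1264 = -716)
r(1548)/(-6321374) = -716/(-6321374) = -716*(-1/6321374) = 358/3160687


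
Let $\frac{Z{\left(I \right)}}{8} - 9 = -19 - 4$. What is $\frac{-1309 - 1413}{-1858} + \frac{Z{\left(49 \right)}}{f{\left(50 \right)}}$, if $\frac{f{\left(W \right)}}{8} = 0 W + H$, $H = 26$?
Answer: $\frac{11190}{12077} \approx 0.92655$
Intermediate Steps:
$f{\left(W \right)} = 208$ ($f{\left(W \right)} = 8 \left(0 W + 26\right) = 8 \left(0 + 26\right) = 8 \cdot 26 = 208$)
$Z{\left(I \right)} = -112$ ($Z{\left(I \right)} = 72 + 8 \left(-19 - 4\right) = 72 + 8 \left(-23\right) = 72 - 184 = -112$)
$\frac{-1309 - 1413}{-1858} + \frac{Z{\left(49 \right)}}{f{\left(50 \right)}} = \frac{-1309 - 1413}{-1858} - \frac{112}{208} = \left(-2722\right) \left(- \frac{1}{1858}\right) - \frac{7}{13} = \frac{1361}{929} - \frac{7}{13} = \frac{11190}{12077}$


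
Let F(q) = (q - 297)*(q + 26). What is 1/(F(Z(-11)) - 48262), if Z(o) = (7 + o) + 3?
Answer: -1/55712 ≈ -1.7949e-5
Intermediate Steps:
Z(o) = 10 + o
F(q) = (-297 + q)*(26 + q)
1/(F(Z(-11)) - 48262) = 1/((-7722 + (10 - 11)**2 - 271*(10 - 11)) - 48262) = 1/((-7722 + (-1)**2 - 271*(-1)) - 48262) = 1/((-7722 + 1 + 271) - 48262) = 1/(-7450 - 48262) = 1/(-55712) = -1/55712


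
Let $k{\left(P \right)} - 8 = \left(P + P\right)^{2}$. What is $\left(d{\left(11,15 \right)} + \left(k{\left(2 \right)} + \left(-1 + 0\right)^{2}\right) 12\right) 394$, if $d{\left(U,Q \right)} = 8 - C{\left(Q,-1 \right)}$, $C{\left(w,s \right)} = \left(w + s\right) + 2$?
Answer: $115048$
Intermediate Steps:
$C{\left(w,s \right)} = 2 + s + w$ ($C{\left(w,s \right)} = \left(s + w\right) + 2 = 2 + s + w$)
$k{\left(P \right)} = 8 + 4 P^{2}$ ($k{\left(P \right)} = 8 + \left(P + P\right)^{2} = 8 + \left(2 P\right)^{2} = 8 + 4 P^{2}$)
$d{\left(U,Q \right)} = 7 - Q$ ($d{\left(U,Q \right)} = 8 - \left(2 - 1 + Q\right) = 8 - \left(1 + Q\right) = 7 - Q$)
$\left(d{\left(11,15 \right)} + \left(k{\left(2 \right)} + \left(-1 + 0\right)^{2}\right) 12\right) 394 = \left(\left(7 - 15\right) + \left(\left(8 + 4 \cdot 2^{2}\right) + \left(-1 + 0\right)^{2}\right) 12\right) 394 = \left(\left(7 - 15\right) + \left(\left(8 + 4 \cdot 4\right) + \left(-1\right)^{2}\right) 12\right) 394 = \left(-8 + \left(\left(8 + 16\right) + 1\right) 12\right) 394 = \left(-8 + \left(24 + 1\right) 12\right) 394 = \left(-8 + 25 \cdot 12\right) 394 = \left(-8 + 300\right) 394 = 292 \cdot 394 = 115048$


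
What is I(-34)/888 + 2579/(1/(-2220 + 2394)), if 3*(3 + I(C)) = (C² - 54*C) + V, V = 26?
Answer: 398487451/888 ≈ 4.4875e+5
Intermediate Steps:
I(C) = 17/3 - 18*C + C²/3 (I(C) = -3 + ((C² - 54*C) + 26)/3 = -3 + (26 + C² - 54*C)/3 = -3 + (26/3 - 18*C + C²/3) = 17/3 - 18*C + C²/3)
I(-34)/888 + 2579/(1/(-2220 + 2394)) = (17/3 - 18*(-34) + (⅓)*(-34)²)/888 + 2579/(1/(-2220 + 2394)) = (17/3 + 612 + (⅓)*1156)*(1/888) + 2579/(1/174) = (17/3 + 612 + 1156/3)*(1/888) + 2579/(1/174) = 1003*(1/888) + 2579*174 = 1003/888 + 448746 = 398487451/888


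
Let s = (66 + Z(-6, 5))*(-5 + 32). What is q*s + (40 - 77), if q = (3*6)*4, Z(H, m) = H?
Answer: 116603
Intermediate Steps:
q = 72 (q = 18*4 = 72)
s = 1620 (s = (66 - 6)*(-5 + 32) = 60*27 = 1620)
q*s + (40 - 77) = 72*1620 + (40 - 77) = 116640 - 37 = 116603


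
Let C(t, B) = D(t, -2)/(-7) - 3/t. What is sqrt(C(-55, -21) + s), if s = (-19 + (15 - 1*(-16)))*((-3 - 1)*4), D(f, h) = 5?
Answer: I*sqrt(28556990)/385 ≈ 13.88*I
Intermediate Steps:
C(t, B) = -5/7 - 3/t (C(t, B) = 5/(-7) - 3/t = 5*(-1/7) - 3/t = -5/7 - 3/t)
s = -192 (s = (-19 + (15 + 16))*(-4*4) = (-19 + 31)*(-16) = 12*(-16) = -192)
sqrt(C(-55, -21) + s) = sqrt((-5/7 - 3/(-55)) - 192) = sqrt((-5/7 - 3*(-1/55)) - 192) = sqrt((-5/7 + 3/55) - 192) = sqrt(-254/385 - 192) = sqrt(-74174/385) = I*sqrt(28556990)/385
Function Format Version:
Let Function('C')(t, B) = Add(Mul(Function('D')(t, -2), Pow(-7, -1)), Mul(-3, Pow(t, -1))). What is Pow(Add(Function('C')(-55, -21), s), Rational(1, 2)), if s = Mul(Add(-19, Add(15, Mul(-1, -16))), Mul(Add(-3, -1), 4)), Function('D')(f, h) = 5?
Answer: Mul(Rational(1, 385), I, Pow(28556990, Rational(1, 2))) ≈ Mul(13.880, I)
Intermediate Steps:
Function('C')(t, B) = Add(Rational(-5, 7), Mul(-3, Pow(t, -1))) (Function('C')(t, B) = Add(Mul(5, Pow(-7, -1)), Mul(-3, Pow(t, -1))) = Add(Mul(5, Rational(-1, 7)), Mul(-3, Pow(t, -1))) = Add(Rational(-5, 7), Mul(-3, Pow(t, -1))))
s = -192 (s = Mul(Add(-19, Add(15, 16)), Mul(-4, 4)) = Mul(Add(-19, 31), -16) = Mul(12, -16) = -192)
Pow(Add(Function('C')(-55, -21), s), Rational(1, 2)) = Pow(Add(Add(Rational(-5, 7), Mul(-3, Pow(-55, -1))), -192), Rational(1, 2)) = Pow(Add(Add(Rational(-5, 7), Mul(-3, Rational(-1, 55))), -192), Rational(1, 2)) = Pow(Add(Add(Rational(-5, 7), Rational(3, 55)), -192), Rational(1, 2)) = Pow(Add(Rational(-254, 385), -192), Rational(1, 2)) = Pow(Rational(-74174, 385), Rational(1, 2)) = Mul(Rational(1, 385), I, Pow(28556990, Rational(1, 2)))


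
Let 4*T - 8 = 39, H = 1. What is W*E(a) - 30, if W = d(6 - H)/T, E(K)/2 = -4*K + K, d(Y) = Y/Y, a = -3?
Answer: -1338/47 ≈ -28.468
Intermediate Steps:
d(Y) = 1
E(K) = -6*K (E(K) = 2*(-4*K + K) = 2*(-3*K) = -6*K)
T = 47/4 (T = 2 + (1/4)*39 = 2 + 39/4 = 47/4 ≈ 11.750)
W = 4/47 (W = 1/(47/4) = 1*(4/47) = 4/47 ≈ 0.085106)
W*E(a) - 30 = 4*(-6*(-3))/47 - 30 = (4/47)*18 - 30 = 72/47 - 30 = -1338/47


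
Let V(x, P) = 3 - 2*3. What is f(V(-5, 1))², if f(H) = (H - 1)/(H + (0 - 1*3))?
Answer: 4/9 ≈ 0.44444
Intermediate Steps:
V(x, P) = -3 (V(x, P) = 3 - 6 = -3)
f(H) = (-1 + H)/(-3 + H) (f(H) = (-1 + H)/(H + (0 - 3)) = (-1 + H)/(H - 3) = (-1 + H)/(-3 + H))
f(V(-5, 1))² = ((-1 - 3)/(-3 - 3))² = (-4/(-6))² = (-⅙*(-4))² = (⅔)² = 4/9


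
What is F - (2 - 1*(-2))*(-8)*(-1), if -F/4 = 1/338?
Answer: -5410/169 ≈ -32.012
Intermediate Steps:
F = -2/169 (F = -4/338 = -4*1/338 = -2/169 ≈ -0.011834)
F - (2 - 1*(-2))*(-8)*(-1) = -2/169 - (2 - 1*(-2))*(-8)*(-1) = -2/169 - (2 + 2)*(-8)*(-1) = -2/169 - 4*(-8)*(-1) = -2/169 - (-32)*(-1) = -2/169 - 1*32 = -2/169 - 32 = -5410/169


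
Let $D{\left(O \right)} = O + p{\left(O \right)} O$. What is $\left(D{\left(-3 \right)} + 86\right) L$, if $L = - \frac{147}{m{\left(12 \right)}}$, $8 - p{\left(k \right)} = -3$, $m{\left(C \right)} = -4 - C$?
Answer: $\frac{3675}{8} \approx 459.38$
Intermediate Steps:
$p{\left(k \right)} = 11$ ($p{\left(k \right)} = 8 - -3 = 8 + 3 = 11$)
$L = \frac{147}{16}$ ($L = - \frac{147}{-4 - 12} = - \frac{147}{-16} = \left(-147\right) \left(- \frac{1}{16}\right) = \frac{147}{16} \approx 9.1875$)
$D{\left(O \right)} = 12 O$ ($D{\left(O \right)} = O + 11 O = 12 O$)
$\left(D{\left(-3 \right)} + 86\right) L = \left(12 \left(-3\right) + 86\right) \frac{147}{16} = \left(-36 + 86\right) \frac{147}{16} = 50 \cdot \frac{147}{16} = \frac{3675}{8}$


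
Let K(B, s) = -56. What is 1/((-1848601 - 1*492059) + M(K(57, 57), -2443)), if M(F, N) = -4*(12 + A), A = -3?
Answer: -1/2340696 ≈ -4.2722e-7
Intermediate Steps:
M(F, N) = -36 (M(F, N) = -4*(12 - 3) = -4*9 = -36)
1/((-1848601 - 1*492059) + M(K(57, 57), -2443)) = 1/((-1848601 - 1*492059) - 36) = 1/((-1848601 - 492059) - 36) = 1/(-2340660 - 36) = 1/(-2340696) = -1/2340696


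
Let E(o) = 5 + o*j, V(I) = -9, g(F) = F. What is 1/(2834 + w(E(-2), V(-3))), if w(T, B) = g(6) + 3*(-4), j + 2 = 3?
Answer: 1/2828 ≈ 0.00035361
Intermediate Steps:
j = 1 (j = -2 + 3 = 1)
E(o) = 5 + o (E(o) = 5 + o*1 = 5 + o)
w(T, B) = -6 (w(T, B) = 6 + 3*(-4) = 6 - 12 = -6)
1/(2834 + w(E(-2), V(-3))) = 1/(2834 - 6) = 1/2828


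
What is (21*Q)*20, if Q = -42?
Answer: -17640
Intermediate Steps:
(21*Q)*20 = (21*(-42))*20 = -882*20 = -17640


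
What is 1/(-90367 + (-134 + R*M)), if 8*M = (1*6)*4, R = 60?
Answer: -1/90321 ≈ -1.1072e-5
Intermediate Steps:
M = 3 (M = ((1*6)*4)/8 = (6*4)/8 = (1/8)*24 = 3)
1/(-90367 + (-134 + R*M)) = 1/(-90367 + (-134 + 60*3)) = 1/(-90367 + (-134 + 180)) = 1/(-90367 + 46) = 1/(-90321) = -1/90321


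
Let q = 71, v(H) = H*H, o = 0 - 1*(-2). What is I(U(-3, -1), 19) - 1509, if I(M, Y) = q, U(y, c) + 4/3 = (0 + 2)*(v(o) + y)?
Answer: -1438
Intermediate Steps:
o = 2 (o = 0 + 2 = 2)
v(H) = H²
U(y, c) = 20/3 + 2*y (U(y, c) = -4/3 + (0 + 2)*(2² + y) = -4/3 + 2*(4 + y) = -4/3 + (8 + 2*y) = 20/3 + 2*y)
I(M, Y) = 71
I(U(-3, -1), 19) - 1509 = 71 - 1509 = -1438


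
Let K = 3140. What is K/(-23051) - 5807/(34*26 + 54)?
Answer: -19543211/3088834 ≈ -6.3270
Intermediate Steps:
K/(-23051) - 5807/(34*26 + 54) = 3140/(-23051) - 5807/(34*26 + 54) = 3140*(-1/23051) - 5807/(884 + 54) = -3140/23051 - 5807/938 = -19543211/3088834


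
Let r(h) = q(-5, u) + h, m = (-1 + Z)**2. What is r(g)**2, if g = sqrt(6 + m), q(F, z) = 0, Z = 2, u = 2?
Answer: 7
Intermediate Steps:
m = 1 (m = (-1 + 2)**2 = 1**2 = 1)
g = sqrt(7) (g = sqrt(6 + 1) = sqrt(7) ≈ 2.6458)
r(h) = h (r(h) = 0 + h = h)
r(g)**2 = (sqrt(7))**2 = 7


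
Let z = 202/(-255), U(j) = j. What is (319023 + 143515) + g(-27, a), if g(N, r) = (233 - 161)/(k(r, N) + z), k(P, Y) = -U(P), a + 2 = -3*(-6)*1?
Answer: 990284678/2141 ≈ 4.6253e+5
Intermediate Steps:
a = 16 (a = -2 - 3*(-6)*1 = -2 + 18*1 = -2 + 18 = 16)
z = -202/255 (z = 202*(-1/255) = -202/255 ≈ -0.79216)
k(P, Y) = -P
g(N, r) = 72/(-202/255 - r) (g(N, r) = (233 - 161)/(-r - 202/255) = 72/(-202/255 - r))
(319023 + 143515) + g(-27, a) = (319023 + 143515) - 18360/(202 + 255*16) = 462538 - 18360/(202 + 4080) = 462538 - 18360/4282 = 462538 - 18360*1/4282 = 462538 - 9180/2141 = 990284678/2141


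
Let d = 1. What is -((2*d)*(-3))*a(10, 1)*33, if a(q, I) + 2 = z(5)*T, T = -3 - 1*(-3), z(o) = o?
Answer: -396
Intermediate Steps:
T = 0 (T = -3 + 3 = 0)
a(q, I) = -2 (a(q, I) = -2 + 5*0 = -2 + 0 = -2)
-((2*d)*(-3))*a(10, 1)*33 = -((2*1)*(-3))*(-2)*33 = -(2*(-3))*(-2)*33 = -(-6*(-2))*33 = -12*33 = -1*396 = -396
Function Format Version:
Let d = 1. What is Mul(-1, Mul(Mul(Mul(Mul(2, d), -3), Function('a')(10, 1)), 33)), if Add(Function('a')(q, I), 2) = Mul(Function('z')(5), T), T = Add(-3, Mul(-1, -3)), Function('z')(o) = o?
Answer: -396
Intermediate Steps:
T = 0 (T = Add(-3, 3) = 0)
Function('a')(q, I) = -2 (Function('a')(q, I) = Add(-2, Mul(5, 0)) = Add(-2, 0) = -2)
Mul(-1, Mul(Mul(Mul(Mul(2, d), -3), Function('a')(10, 1)), 33)) = Mul(-1, Mul(Mul(Mul(Mul(2, 1), -3), -2), 33)) = Mul(-1, Mul(Mul(Mul(2, -3), -2), 33)) = Mul(-1, Mul(Mul(-6, -2), 33)) = Mul(-1, Mul(12, 33)) = Mul(-1, 396) = -396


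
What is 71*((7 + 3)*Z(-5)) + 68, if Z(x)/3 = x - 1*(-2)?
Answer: -6322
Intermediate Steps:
Z(x) = 6 + 3*x (Z(x) = 3*(x - 1*(-2)) = 3*(x + 2) = 3*(2 + x) = 6 + 3*x)
71*((7 + 3)*Z(-5)) + 68 = 71*((7 + 3)*(6 + 3*(-5))) + 68 = 71*(10*(6 - 15)) + 68 = 71*(10*(-9)) + 68 = 71*(-90) + 68 = -6390 + 68 = -6322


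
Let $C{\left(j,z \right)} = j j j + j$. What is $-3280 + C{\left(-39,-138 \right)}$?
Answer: $-62638$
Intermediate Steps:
$C{\left(j,z \right)} = j + j^{3}$ ($C{\left(j,z \right)} = j^{2} j + j = j^{3} + j = j + j^{3}$)
$-3280 + C{\left(-39,-138 \right)} = -3280 + \left(-39 + \left(-39\right)^{3}\right) = -3280 - 59358 = -62638$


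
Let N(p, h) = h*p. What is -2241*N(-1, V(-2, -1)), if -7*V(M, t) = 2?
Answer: -4482/7 ≈ -640.29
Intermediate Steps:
V(M, t) = -2/7 (V(M, t) = -1/7*2 = -2/7)
-2241*N(-1, V(-2, -1)) = -(-4482)*(-1)/7 = -2241*2/7 = -4482/7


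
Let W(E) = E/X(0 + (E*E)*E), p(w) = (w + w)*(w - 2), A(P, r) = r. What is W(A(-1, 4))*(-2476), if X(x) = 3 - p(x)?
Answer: 9904/7933 ≈ 1.2485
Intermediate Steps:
p(w) = 2*w*(-2 + w) (p(w) = (2*w)*(-2 + w) = 2*w*(-2 + w))
X(x) = 3 - 2*x*(-2 + x)
W(E) = E/(3 - 2*E³*(-2 + E³)) (W(E) = E/(3 - 2*(0 + (E*E)*E)*(-2 + (0 + (E*E)*E))) = E/(3 - 2*(0 + E²*E)*(-2 + (0 + E²*E))) = E/(3 - 2*(0 + E³)*(-2 + (0 + E³))) = E/(3 - 2*E³*(-2 + E³)))
W(A(-1, 4))*(-2476) = -1*4/(-3 + 2*4³*(-2 + 4³))*(-2476) = -1*4/(-3 + 2*64*(-2 + 64))*(-2476) = -1*4/(-3 + 2*64*62)*(-2476) = -1*4/(-3 + 7936)*(-2476) = -1*4/7933*(-2476) = -1*4*1/7933*(-2476) = -4/7933*(-2476) = 9904/7933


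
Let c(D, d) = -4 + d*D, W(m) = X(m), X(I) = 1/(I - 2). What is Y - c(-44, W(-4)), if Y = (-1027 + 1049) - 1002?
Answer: -2950/3 ≈ -983.33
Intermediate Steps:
X(I) = 1/(-2 + I)
W(m) = 1/(-2 + m)
c(D, d) = -4 + D*d
Y = -980 (Y = 22 - 1002 = -980)
Y - c(-44, W(-4)) = -980 - (-4 - 44/(-2 - 4)) = -980 - (-4 - 44/(-6)) = -980 - (-4 - 44*(-⅙)) = -980 - (-4 + 22/3) = -980 - 1*10/3 = -980 - 10/3 = -2950/3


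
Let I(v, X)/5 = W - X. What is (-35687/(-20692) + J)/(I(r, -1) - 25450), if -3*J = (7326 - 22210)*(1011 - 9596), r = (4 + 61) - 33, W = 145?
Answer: 2644005857819/1534518720 ≈ 1723.0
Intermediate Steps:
r = 32 (r = 65 - 33 = 32)
J = -127779140/3 (J = -(7326 - 22210)*(1011 - 9596)/3 = -(-14884)*(-8585)/3 = -1/3*127779140 = -127779140/3 ≈ -4.2593e+7)
I(v, X) = 725 - 5*X (I(v, X) = 5*(145 - X) = 725 - 5*X)
(-35687/(-20692) + J)/(I(r, -1) - 25450) = (-35687/(-20692) - 127779140/3)/((725 - 5*(-1)) - 25450) = (-35687*(-1/20692) - 127779140/3)/((725 + 5) - 25450) = (35687/20692 - 127779140/3)/(730 - 25450) = -2644005857819/62076/(-24720) = -2644005857819/62076*(-1/24720) = 2644005857819/1534518720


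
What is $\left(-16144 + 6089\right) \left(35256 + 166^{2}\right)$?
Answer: $-631574660$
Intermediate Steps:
$\left(-16144 + 6089\right) \left(35256 + 166^{2}\right) = - 10055 \left(35256 + 27556\right) = \left(-10055\right) 62812 = -631574660$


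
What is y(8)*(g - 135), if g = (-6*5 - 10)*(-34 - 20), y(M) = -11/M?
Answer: -22275/8 ≈ -2784.4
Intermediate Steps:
g = 2160 (g = (-30 - 10)*(-54) = -40*(-54) = 2160)
y(8)*(g - 135) = (-11/8)*(2160 - 135) = -11*⅛*2025 = -11/8*2025 = -22275/8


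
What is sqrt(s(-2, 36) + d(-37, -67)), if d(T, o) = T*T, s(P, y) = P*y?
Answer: sqrt(1297) ≈ 36.014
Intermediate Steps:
d(T, o) = T**2
sqrt(s(-2, 36) + d(-37, -67)) = sqrt(-2*36 + (-37)**2) = sqrt(-72 + 1369) = sqrt(1297)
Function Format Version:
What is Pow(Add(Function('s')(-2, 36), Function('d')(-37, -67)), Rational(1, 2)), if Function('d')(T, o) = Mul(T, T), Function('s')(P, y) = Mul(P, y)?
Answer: Pow(1297, Rational(1, 2)) ≈ 36.014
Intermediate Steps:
Function('d')(T, o) = Pow(T, 2)
Pow(Add(Function('s')(-2, 36), Function('d')(-37, -67)), Rational(1, 2)) = Pow(Add(Mul(-2, 36), Pow(-37, 2)), Rational(1, 2)) = Pow(Add(-72, 1369), Rational(1, 2)) = Pow(1297, Rational(1, 2))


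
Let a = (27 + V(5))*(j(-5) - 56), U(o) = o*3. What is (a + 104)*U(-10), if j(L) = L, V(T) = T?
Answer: 55440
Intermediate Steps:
U(o) = 3*o
a = -1952 (a = (27 + 5)*(-5 - 56) = 32*(-61) = -1952)
(a + 104)*U(-10) = (-1952 + 104)*(3*(-10)) = -1848*(-30) = 55440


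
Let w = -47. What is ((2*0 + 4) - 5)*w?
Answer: 47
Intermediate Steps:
((2*0 + 4) - 5)*w = ((2*0 + 4) - 5)*(-47) = ((0 + 4) - 5)*(-47) = (4 - 5)*(-47) = -1*(-47) = 47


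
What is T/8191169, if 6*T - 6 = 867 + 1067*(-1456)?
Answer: -1552679/49147014 ≈ -0.031593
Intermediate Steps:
T = -1552679/6 (T = 1 + (867 + 1067*(-1456))/6 = 1 + (867 - 1553552)/6 = 1 + (⅙)*(-1552685) = 1 - 1552685/6 = -1552679/6 ≈ -2.5878e+5)
T/8191169 = -1552679/6/8191169 = -1552679/6*1/8191169 = -1552679/49147014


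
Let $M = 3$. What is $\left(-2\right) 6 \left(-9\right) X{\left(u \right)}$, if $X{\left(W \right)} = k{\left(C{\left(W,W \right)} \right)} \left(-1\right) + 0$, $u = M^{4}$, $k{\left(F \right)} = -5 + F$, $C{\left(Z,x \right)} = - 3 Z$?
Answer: $26784$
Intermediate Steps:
$u = 81$ ($u = 3^{4} = 81$)
$X{\left(W \right)} = 5 + 3 W$ ($X{\left(W \right)} = \left(-5 - 3 W\right) \left(-1\right) + 0 = \left(5 + 3 W\right) + 0 = 5 + 3 W$)
$\left(-2\right) 6 \left(-9\right) X{\left(u \right)} = \left(-2\right) 6 \left(-9\right) \left(5 + 3 \cdot 81\right) = \left(-12\right) \left(-9\right) \left(5 + 243\right) = 108 \cdot 248 = 26784$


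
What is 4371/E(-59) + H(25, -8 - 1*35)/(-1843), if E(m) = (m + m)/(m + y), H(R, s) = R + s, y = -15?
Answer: 298063923/108737 ≈ 2741.1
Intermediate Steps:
E(m) = 2*m/(-15 + m) (E(m) = (m + m)/(m - 15) = (2*m)/(-15 + m) = 2*m/(-15 + m))
4371/E(-59) + H(25, -8 - 1*35)/(-1843) = 4371/((2*(-59)/(-15 - 59))) + (25 + (-8 - 1*35))/(-1843) = 4371/((2*(-59)/(-74))) + (25 + (-8 - 35))*(-1/1843) = 4371/((2*(-59)*(-1/74))) + (25 - 43)*(-1/1843) = 4371/(59/37) - 18*(-1/1843) = 4371*(37/59) + 18/1843 = 161727/59 + 18/1843 = 298063923/108737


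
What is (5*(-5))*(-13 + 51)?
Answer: -950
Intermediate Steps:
(5*(-5))*(-13 + 51) = -25*38 = -950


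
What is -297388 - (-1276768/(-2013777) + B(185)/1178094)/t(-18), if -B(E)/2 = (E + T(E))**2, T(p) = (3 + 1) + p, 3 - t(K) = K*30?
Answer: -63850358631555827480/214703883393939 ≈ -2.9739e+5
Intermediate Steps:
t(K) = 3 - 30*K (t(K) = 3 - K*30 = 3 - 30*K)
T(p) = 4 + p
B(E) = -2*(4 + 2*E)**2 (B(E) = -2*(E + (4 + E))**2 = -2*(4 + 2*E)**2)
-297388 - (-1276768/(-2013777) + B(185)/1178094)/t(-18) = -297388 - (-1276768/(-2013777) - 8*(2 + 185)**2/1178094)/(3 - 30*(-18)) = -297388 - (-1276768*(-1/2013777) - 8*187**2*(1/1178094))/(3 + 540) = -297388 - (1276768/2013777 - 8*34969*(1/1178094))/543 = -297388 - (1276768/2013777 - 279752*1/1178094)/543 = -297388 - (1276768/2013777 - 139876/589047)/543 = -297388 - 156799096148/(395403100173*543) = -297388 - 1*156799096148/214703883393939 = -297388 - 156799096148/214703883393939 = -63850358631555827480/214703883393939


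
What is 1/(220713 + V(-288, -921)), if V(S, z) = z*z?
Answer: 1/1068954 ≈ 9.3549e-7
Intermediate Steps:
V(S, z) = z²
1/(220713 + V(-288, -921)) = 1/(220713 + (-921)²) = 1/(220713 + 848241) = 1/1068954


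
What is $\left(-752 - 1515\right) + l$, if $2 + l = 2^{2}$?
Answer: $-2265$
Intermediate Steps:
$l = 2$ ($l = -2 + 2^{2} = -2 + 4 = 2$)
$\left(-752 - 1515\right) + l = \left(-752 - 1515\right) + 2 = -2267 + 2 = -2265$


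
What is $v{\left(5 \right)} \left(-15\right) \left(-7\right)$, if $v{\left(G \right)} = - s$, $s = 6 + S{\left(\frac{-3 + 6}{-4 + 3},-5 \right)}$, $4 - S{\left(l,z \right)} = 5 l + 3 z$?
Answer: $-4200$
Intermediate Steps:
$S{\left(l,z \right)} = 4 - 5 l - 3 z$ ($S{\left(l,z \right)} = 4 - \left(5 l + 3 z\right) = 4 - \left(3 z + 5 l\right) = 4 - 5 l - 3 z$)
$s = 40$ ($s = 6 - \left(-19 + \frac{5 \left(-3 + 6\right)}{-4 + 3}\right) = 6 + \left(4 - 5 \frac{3}{-1} + 15\right) = 6 + \left(4 - 5 \cdot 3 \left(-1\right) + 15\right) = 6 + \left(4 - -15 + 15\right) = 6 + \left(4 + 15 + 15\right) = 6 + 34 = 40$)
$v{\left(G \right)} = -40$ ($v{\left(G \right)} = \left(-1\right) 40 = -40$)
$v{\left(5 \right)} \left(-15\right) \left(-7\right) = \left(-40\right) \left(-15\right) \left(-7\right) = 600 \left(-7\right) = -4200$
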